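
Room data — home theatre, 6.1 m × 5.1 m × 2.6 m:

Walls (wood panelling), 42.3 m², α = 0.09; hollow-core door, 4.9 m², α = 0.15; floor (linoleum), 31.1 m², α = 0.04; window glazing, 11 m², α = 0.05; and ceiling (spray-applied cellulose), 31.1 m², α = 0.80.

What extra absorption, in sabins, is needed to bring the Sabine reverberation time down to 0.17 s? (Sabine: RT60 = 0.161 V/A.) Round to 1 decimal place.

45.4 sabins

Summing Sᵢαᵢ: 3.807 + 0.735 + 1.244 + 0.550 + 24.880 → A₁ = 31.216 sabins.
Target A₂ = 0.161·80.886/0.17 = 76.604 sabins (V = 80.886 m³).
ΔA = A₂ − A₁ = 76.604 − 31.216 = 45.4 sabins.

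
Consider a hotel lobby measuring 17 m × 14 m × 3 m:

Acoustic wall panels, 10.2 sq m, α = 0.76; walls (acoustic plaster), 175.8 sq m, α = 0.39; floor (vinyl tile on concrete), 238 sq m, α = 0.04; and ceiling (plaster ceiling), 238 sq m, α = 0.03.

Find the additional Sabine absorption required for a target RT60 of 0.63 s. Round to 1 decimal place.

A₁ = Σ Sᵢαᵢ = 10.2·0.76 + 175.8·0.39 + 238·0.04 + 238·0.03 = 92.974 sabins.
For T = 0.63 s, need A₂ = 0.161·V/T = 0.161·714/0.63 = 182.467 sabins.
Additional absorption ΔA = 182.467 − 92.974 = 89.5 sabins.

89.5 sabins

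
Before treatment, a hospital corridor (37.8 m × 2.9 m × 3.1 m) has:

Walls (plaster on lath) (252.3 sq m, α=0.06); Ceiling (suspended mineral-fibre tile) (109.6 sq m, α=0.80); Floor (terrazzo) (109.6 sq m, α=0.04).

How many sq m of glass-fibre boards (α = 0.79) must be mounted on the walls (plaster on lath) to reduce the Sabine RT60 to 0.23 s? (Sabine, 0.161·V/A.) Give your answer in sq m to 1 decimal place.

Summing Sᵢαᵢ: 15.138 + 87.680 + 4.384 → A₁ = 107.202 sabins.
V = 339.822 m³. Target absorption A₂ = 0.161 × 339.822 / 0.23 = 237.875 sabins.
Absorption to add: 237.875 − 107.202 = 130.673 sabins.
Net gain per sq m: Δα = 0.79 − 0.06 = 0.73.
Panel area = 130.673 / 0.73 = 179.0 sq m.

179.0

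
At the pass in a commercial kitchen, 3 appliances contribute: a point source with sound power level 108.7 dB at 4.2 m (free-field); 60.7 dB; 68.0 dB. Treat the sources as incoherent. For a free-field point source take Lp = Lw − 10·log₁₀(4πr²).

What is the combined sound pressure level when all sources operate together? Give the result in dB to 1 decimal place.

Source at 4.2 m: Lp = 108.7 − 10·log₁₀(4π·4.2²) = 108.7 − 10·log₁₀(221.671) = 85.2 dB.
Sum in the linear (power) domain: Σ 10^(Lᵢ/10) = 10^(85.2/10) + 10^(60.7/10) + 10^(68.0/10) = 3.386e+08.
Combined level = 10 log₁₀(3.386e+08) = 85.3 dB.

85.3 dB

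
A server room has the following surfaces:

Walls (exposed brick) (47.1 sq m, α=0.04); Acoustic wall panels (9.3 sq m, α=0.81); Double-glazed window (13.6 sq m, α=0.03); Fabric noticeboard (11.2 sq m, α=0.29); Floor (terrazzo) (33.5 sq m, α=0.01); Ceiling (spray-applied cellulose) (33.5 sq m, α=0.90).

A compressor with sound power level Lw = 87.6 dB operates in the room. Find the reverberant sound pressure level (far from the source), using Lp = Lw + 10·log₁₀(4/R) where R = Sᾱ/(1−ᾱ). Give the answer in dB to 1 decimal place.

75.7 dB

Σ(Sᵢαᵢ) = 47.1×0.04 + 9.3×0.81 + 13.6×0.03 + 11.2×0.29 + 33.5×0.01 + 33.5×0.90 = 43.558; total area S = 148.2 sq m.
ᾱ = 0.2939, so room constant R = A/(1−ᾱ) = 61.688 sq m.
Lp = Lw + 10 log₁₀(4/R) = 87.6 -11.88 = 75.7 dB.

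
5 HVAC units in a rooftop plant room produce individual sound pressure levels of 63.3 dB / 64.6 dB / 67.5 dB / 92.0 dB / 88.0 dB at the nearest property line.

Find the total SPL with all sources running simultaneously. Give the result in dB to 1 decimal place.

Sum in the linear (power) domain: Σ 10^(Lᵢ/10) = 10^(63.3/10) + 10^(64.6/10) + 10^(67.5/10) + 10^(92.0/10) + 10^(88.0/10) = 2.226e+09.
L_total = 10·log₁₀(2.226e+09) = 93.5 dB.

93.5 dB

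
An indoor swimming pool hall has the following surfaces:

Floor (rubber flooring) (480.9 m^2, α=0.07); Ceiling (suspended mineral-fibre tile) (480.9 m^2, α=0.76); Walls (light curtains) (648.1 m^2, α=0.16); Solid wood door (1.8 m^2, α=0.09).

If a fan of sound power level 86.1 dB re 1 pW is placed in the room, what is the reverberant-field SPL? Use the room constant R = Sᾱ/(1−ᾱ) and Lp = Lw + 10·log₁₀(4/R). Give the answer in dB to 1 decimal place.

Σ(Sᵢαᵢ) = 480.9×0.07 + 480.9×0.76 + 648.1×0.16 + 1.8×0.09 = 503.005; total area S = 1611.7 m^2.
ᾱ = 0.3121, so room constant R = A/(1−ᾱ) = 731.218 m^2.
Lp = 86.1 + 10·log₁₀(4/731.218) = 86.1 + (-22.62) = 63.5 dB.

63.5 dB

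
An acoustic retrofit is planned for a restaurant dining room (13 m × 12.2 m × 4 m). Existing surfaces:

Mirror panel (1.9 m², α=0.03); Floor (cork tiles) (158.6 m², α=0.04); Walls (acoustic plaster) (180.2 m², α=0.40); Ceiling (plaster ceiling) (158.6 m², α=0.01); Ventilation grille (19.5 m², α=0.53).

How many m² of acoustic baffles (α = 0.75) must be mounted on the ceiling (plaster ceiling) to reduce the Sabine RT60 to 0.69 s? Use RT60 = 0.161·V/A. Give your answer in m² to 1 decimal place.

Summing Sᵢαᵢ: 0.057 + 6.344 + 72.080 + 1.586 + 10.335 → A₁ = 90.402 sabins.
Required A₂ = 0.161·634.4/0.69 = 148.027 sabins.
ΔA needed = 148.027 − 90.402 = 57.625 sabins.
Each m² of panel replacing the ceiling (plaster ceiling) adds (0.75 − 0.01) = 0.74 sabins.
Area = ΔA/Δα = 57.625/0.74 = 77.9 m².

77.9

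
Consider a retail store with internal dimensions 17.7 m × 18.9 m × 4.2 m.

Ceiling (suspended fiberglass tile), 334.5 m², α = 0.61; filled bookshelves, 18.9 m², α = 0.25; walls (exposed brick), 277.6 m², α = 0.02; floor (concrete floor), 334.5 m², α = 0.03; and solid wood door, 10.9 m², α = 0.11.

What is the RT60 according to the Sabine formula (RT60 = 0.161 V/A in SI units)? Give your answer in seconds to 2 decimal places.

1.00 sec

A = Σ Sᵢαᵢ = 334.5*0.61 + 18.9*0.25 + 277.6*0.02 + 334.5*0.03 + 10.9*0.11 = 225.556 sabins.
V = 17.7·18.9·4.2 = 1405.026 m³.
Sabine: RT60 = 0.161 × 1405.026 / 225.556 = 1.00 s.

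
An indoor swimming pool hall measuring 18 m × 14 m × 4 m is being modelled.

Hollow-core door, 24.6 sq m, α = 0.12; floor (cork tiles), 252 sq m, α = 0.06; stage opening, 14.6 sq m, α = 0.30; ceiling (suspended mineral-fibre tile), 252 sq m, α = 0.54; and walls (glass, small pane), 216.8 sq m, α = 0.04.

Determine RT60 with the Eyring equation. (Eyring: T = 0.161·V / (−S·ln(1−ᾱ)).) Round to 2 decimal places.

Total surface area S = 24.6 + 252 + 14.6 + 252 + 216.8 = 760.0 sq m.
Absorption A = 24.6·0.12 + 252·0.06 + 14.6·0.30 + 252·0.54 + 216.8·0.04 = 167.204 sabins.
ᾱ = 167.204 / 760.0 = 0.2200.
−S·ln(1−ᾱ) = −760.0 × ln(1 − 0.2200) = 188.831.
V = 18 × 14 × 4 = 1008 m³.
T = 0.161·V/[−S·ln(1−ᾱ)] = 0.161·1008/188.831 = 0.86 s.

0.86 s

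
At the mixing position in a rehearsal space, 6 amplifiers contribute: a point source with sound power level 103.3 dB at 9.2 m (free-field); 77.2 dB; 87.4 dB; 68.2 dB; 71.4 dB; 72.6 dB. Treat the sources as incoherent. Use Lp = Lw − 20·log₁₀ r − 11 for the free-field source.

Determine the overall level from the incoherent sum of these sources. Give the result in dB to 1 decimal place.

88.2 dB

Source at 9.2 m: Lp = 103.3 − 20·log₁₀(9.2) − 11 = 73.0 dB.
Σ 10^(Lᵢ/10) = 6.606e+08.
Combined level = 10 log₁₀(6.606e+08) = 88.2 dB.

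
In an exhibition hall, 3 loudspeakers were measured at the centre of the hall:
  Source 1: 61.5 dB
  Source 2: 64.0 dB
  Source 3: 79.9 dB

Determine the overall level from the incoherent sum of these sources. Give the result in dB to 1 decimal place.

80.1 dB

Σ 10^(Lᵢ/10) = 1.016e+08.
Combined level = 10 log₁₀(1.016e+08) = 80.1 dB.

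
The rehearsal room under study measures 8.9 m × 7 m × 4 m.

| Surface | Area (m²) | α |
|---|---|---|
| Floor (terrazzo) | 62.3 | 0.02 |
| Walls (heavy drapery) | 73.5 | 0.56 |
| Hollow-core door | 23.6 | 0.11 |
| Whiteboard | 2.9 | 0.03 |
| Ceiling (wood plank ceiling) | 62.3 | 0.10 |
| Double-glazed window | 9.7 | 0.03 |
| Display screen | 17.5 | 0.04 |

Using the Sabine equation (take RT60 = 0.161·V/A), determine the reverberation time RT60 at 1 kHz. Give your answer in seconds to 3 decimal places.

Total absorption A = 62.3×0.02 + 73.5×0.56 + 23.6×0.11 + 2.9×0.03 + 62.3×0.10 + 9.7×0.03 + 17.5×0.04
  = 1.246 + 41.160 + 2.596 + 0.087 + 6.230 + 0.291 + 0.700 = 52.310 m² sabins.
Volume V = 8.9 × 7 × 4 = 249.2 m³.
T = 0.161 V/A = 0.161·249.2/52.310 = 0.767 s.

0.767 s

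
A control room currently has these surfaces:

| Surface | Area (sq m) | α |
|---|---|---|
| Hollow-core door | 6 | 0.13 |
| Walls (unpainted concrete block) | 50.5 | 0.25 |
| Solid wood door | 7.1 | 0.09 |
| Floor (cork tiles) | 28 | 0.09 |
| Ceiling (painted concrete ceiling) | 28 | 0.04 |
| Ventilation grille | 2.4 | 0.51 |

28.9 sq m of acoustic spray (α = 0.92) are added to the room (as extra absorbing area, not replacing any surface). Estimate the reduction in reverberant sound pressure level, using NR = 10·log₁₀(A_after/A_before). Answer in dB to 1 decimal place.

A_before = Σ Sᵢαᵢ = 6·0.13 + 50.5·0.25 + 7.1·0.09 + 28·0.09 + 28·0.04 + 2.4·0.51 = 18.908 sabins.
Treatment contributes 28.9·0.92 = 26.588 sabins.
New total A_after = 45.496 sabins.
Reduction = 10 log₁₀(A_after/A_before) = 10 log₁₀(2.4062) = 3.8 dB.

3.8 dB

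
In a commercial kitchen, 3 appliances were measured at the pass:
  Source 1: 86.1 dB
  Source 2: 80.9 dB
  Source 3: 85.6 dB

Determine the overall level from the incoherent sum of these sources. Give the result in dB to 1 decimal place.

Converting to relative power and adding: 10^(86.1/10) + 10^(80.9/10) + 10^(85.6/10) = 8.935e+08.
Combined level = 10 log₁₀(8.935e+08) = 89.5 dB.

89.5 dB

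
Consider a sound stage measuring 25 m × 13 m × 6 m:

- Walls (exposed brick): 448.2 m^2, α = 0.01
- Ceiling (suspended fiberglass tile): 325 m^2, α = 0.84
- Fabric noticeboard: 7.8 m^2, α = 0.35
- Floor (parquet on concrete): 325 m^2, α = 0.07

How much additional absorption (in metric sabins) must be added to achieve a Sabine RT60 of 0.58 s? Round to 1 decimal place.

Total absorption A₁ = 448.2·0.01 + 325·0.84 + 7.8·0.35 + 325·0.07
  = 4.482 + 273.000 + 2.730 + 22.750 = 302.962 m^2 sabins.
V = 1950 m³. Required absorption A₂ = 0.161 × 1950 / 0.58 = 541.293 sabins.
ΔA = A₂ − A₁ = 541.293 − 302.962 = 238.3 sabins.

238.3 sabins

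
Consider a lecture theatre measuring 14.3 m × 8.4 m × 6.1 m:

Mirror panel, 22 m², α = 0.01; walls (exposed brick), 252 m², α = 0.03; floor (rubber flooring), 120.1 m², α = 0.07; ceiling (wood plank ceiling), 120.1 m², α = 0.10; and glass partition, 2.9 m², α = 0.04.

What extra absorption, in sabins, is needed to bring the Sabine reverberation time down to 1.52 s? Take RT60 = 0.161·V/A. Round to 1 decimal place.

49.3 sabins

Total absorption A₁ = 22×0.01 + 252×0.03 + 120.1×0.07 + 120.1×0.10 + 2.9×0.04
  = 0.220 + 7.560 + 8.407 + 12.010 + 0.116 = 28.313 m² sabins.
V = 732.732 m³. Required absorption A₂ = 0.161 × 732.732 / 1.52 = 77.612 sabins.
ΔA = A₂ − A₁ = 77.612 − 28.313 = 49.3 sabins.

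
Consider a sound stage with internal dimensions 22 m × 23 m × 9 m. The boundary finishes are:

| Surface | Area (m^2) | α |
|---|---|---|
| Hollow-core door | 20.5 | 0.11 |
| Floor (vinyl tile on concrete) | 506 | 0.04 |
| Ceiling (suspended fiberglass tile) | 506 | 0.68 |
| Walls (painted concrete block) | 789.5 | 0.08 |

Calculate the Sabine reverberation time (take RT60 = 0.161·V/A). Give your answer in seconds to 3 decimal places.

1.706 s

Equivalent absorption area: A = 20.5·0.11 + 506·0.04 + 506·0.68 + 789.5·0.08 = 429.735 m^2.
Volume V = 22 × 23 × 9 = 4554 m³.
Sabine: RT60 = 0.161 × 4554 / 429.735 = 1.706 s.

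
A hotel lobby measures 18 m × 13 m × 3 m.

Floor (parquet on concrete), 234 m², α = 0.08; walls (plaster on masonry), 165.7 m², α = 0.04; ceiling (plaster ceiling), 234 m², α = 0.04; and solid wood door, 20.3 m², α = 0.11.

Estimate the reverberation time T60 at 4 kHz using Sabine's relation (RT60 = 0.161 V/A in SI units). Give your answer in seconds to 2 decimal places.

Total absorption A = 234*0.08 + 165.7*0.04 + 234*0.04 + 20.3*0.11
  = 18.720 + 6.628 + 9.360 + 2.233 = 36.941 m² sabins.
Room volume: 702 m³.
T = 0.161 V/A = 0.161·702/36.941 = 3.06 s.

3.06 s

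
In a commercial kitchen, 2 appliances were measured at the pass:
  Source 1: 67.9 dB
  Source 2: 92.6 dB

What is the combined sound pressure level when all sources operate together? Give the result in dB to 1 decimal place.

Σ 10^(Lᵢ/10) = 1.826e+09.
Combined level = 10 log₁₀(1.826e+09) = 92.6 dB.

92.6 dB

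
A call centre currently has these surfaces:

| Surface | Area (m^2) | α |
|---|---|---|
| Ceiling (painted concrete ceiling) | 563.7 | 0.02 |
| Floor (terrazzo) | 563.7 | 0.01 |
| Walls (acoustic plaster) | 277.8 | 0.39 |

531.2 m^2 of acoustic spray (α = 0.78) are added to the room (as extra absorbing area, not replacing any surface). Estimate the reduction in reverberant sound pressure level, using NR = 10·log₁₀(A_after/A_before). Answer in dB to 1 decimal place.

Total absorption A_before = 563.7·0.02 + 563.7·0.01 + 277.8·0.39
  = 11.274 + 5.637 + 108.342 = 125.253 m^2 sabins.
Added absorption = 531.2 × 0.78 = 414.336 sabins.
New total A_after = 539.589 sabins.
Reduction = 10 log₁₀(A_after/A_before) = 10 log₁₀(4.3080) = 6.3 dB.

6.3 dB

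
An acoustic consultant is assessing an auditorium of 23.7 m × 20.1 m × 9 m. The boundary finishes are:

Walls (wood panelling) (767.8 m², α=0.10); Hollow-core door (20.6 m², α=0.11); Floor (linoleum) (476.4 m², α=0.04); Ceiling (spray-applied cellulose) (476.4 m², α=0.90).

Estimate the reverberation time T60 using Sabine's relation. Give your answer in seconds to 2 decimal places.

Total absorption A = 767.8·0.10 + 20.6·0.11 + 476.4·0.04 + 476.4·0.90
  = 76.780 + 2.266 + 19.056 + 428.760 = 526.862 m² sabins.
V = 23.7·20.1·9 = 4287.33 m³.
RT60 = 0.161 · V / A = 0.161 × 4287.33 / 526.862 = 1.31 s.

1.31 s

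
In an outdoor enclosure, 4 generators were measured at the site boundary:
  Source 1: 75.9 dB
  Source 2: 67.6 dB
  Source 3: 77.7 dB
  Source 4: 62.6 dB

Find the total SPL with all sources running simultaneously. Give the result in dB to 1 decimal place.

80.2 dB

Converting to relative power and adding: 10^(75.9/10) + 10^(67.6/10) + 10^(77.7/10) + 10^(62.6/10) = 1.054e+08.
L_total = 10·log₁₀(1.054e+08) = 80.2 dB.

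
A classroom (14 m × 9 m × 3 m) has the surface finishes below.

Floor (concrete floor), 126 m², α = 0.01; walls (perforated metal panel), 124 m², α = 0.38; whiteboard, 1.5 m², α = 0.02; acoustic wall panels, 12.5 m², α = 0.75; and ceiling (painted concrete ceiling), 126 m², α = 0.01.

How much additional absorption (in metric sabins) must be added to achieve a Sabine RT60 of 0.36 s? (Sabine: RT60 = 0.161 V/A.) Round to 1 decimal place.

Summing Sᵢαᵢ: 1.260 + 47.120 + 0.030 + 9.375 + 1.260 → A₁ = 59.045 sabins.
V = 378 m³. Required absorption A₂ = 0.161 × 378 / 0.36 = 169.050 sabins.
ΔA = A₂ − A₁ = 169.050 − 59.045 = 110.0 sabins.

110.0 sabins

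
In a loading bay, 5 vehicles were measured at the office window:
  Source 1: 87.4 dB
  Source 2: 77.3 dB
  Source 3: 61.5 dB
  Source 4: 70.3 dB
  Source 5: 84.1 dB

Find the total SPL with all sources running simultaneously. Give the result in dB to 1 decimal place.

89.4 dB

Σ 10^(Lᵢ/10) = 8.724e+08.
Combined level = 10 log₁₀(8.724e+08) = 89.4 dB.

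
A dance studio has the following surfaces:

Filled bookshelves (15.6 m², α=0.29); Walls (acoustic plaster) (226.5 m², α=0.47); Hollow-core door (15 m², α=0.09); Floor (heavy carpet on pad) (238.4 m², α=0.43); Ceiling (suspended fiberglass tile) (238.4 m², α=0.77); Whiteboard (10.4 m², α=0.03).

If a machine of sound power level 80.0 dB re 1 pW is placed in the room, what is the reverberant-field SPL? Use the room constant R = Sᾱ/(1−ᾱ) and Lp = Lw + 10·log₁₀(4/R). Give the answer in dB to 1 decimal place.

A = 398.721 sabins; S = 744.3 m².
ᾱ = 398.721/744.3 = 0.5357; R = Sᾱ/(1−ᾱ) = 398.721/(1−0.5357) = 858.757 m².
Lp = Lw + 10 log₁₀(4/R) = 80.0 -23.32 = 56.7 dB.

56.7 dB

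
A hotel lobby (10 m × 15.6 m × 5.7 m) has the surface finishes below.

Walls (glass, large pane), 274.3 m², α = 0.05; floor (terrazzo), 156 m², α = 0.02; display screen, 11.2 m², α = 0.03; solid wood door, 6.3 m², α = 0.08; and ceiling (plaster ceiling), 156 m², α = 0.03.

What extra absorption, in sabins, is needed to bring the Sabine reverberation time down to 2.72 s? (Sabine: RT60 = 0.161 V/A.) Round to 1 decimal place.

30.3 sabins

Equivalent absorption area: A₁ = 274.3·0.05 + 156·0.02 + 11.2·0.03 + 6.3·0.08 + 156·0.03 = 22.355 m².
Target A₂ = 0.161·889.2/2.72 = 52.633 sabins (V = 889.2 m³).
Additional absorption ΔA = 52.633 − 22.355 = 30.3 sabins.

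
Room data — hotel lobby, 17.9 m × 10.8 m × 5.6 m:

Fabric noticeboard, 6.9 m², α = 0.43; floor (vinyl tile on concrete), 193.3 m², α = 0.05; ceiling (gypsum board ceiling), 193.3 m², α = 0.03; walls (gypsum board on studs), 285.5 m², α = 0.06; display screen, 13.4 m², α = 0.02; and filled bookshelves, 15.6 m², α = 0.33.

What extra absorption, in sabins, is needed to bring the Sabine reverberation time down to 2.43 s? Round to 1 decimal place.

30.8 sabins

Total absorption A₁ = 6.9×0.43 + 193.3×0.05 + 193.3×0.03 + 285.5×0.06 + 13.4×0.02 + 15.6×0.33
  = 2.967 + 9.665 + 5.799 + 17.130 + 0.268 + 5.148 = 40.977 m² sabins.
For T = 2.43 s, need A₂ = 0.161·V/T = 0.161·1082.592/2.43 = 71.727 sabins.
Shortfall: 71.727 − 40.977 = 30.8 sabins.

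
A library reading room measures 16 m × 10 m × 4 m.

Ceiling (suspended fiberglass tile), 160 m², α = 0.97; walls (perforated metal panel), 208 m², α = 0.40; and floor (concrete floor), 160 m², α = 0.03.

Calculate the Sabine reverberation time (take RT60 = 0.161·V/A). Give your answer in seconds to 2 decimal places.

0.42 seconds

Total absorption A = 160×0.97 + 208×0.40 + 160×0.03
  = 155.200 + 83.200 + 4.800 = 243.200 m² sabins.
Volume V = 16 × 10 × 4 = 640 m³.
T = 0.161 V/A = 0.161·640/243.200 = 0.42 s.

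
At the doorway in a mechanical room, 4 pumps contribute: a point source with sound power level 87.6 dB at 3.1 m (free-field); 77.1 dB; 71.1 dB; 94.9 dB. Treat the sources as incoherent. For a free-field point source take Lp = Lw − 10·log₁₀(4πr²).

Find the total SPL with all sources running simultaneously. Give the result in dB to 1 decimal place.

95.0 dB

Source at 3.1 m: Lp = 87.6 − 10·log₁₀(4π·3.1²) = 87.6 − 10·log₁₀(120.763) = 66.8 dB.
Sum in the linear (power) domain: Σ 10^(Lᵢ/10) = 10^(66.8/10) + 10^(77.1/10) + 10^(71.1/10) + 10^(94.9/10) = 3.159e+09.
Back to dB: 10·log₁₀ Σ = 95.0 dB.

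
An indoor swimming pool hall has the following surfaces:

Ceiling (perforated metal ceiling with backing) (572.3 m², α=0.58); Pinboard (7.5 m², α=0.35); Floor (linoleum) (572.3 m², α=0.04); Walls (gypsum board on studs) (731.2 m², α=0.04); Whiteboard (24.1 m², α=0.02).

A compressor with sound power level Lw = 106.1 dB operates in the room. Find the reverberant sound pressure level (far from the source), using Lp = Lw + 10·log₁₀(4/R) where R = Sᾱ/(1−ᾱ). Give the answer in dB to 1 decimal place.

85.3 dB

Σ(Sᵢαᵢ) = 572.3·0.58 + 7.5·0.35 + 572.3·0.04 + 731.2·0.04 + 24.1·0.02 = 387.181; total area S = 1907.4 m².
ᾱ = 387.181/1907.4 = 0.2030; R = Sᾱ/(1−ᾱ) = 387.181/(1−0.2030) = 485.798 m².
Lp = 106.1 + 10·log₁₀(4/485.798) = 106.1 + (-20.84) = 85.3 dB.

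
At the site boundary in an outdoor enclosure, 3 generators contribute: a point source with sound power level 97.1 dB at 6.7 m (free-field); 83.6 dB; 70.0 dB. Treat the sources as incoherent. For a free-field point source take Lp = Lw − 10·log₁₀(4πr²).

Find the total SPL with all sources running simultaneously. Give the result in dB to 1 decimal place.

83.9 dB

Source at 6.7 m: Lp = 97.1 − 10·log₁₀(4π·6.7²) = 97.1 − 10·log₁₀(564.104) = 69.6 dB.
Converting to relative power and adding: 10^(69.6/10) + 10^(83.6/10) + 10^(70.0/10) = 2.482e+08.
Back to dB: 10·log₁₀ Σ = 83.9 dB.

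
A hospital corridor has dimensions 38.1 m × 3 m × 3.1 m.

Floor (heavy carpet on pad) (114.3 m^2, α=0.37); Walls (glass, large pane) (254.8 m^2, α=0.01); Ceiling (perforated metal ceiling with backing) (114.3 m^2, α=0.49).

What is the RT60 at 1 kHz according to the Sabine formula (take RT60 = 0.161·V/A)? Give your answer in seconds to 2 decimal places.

A = Σ Sᵢαᵢ = 114.3·0.37 + 254.8·0.01 + 114.3·0.49 = 100.846 sabins.
V = 38.1·3·3.1 = 354.33 m³.
T = 0.161 V/A = 0.161·354.33/100.846 = 0.57 s.

0.57 s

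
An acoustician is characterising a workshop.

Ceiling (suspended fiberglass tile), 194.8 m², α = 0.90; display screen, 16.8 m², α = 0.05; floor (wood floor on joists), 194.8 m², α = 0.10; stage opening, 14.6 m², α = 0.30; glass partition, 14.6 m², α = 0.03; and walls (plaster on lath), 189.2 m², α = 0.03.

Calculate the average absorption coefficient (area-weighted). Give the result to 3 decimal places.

Total surface area S = 624.8 m².
Σ(Sᵢαᵢ) = 194.8·0.90 + 16.8·0.05 + 194.8·0.10 + 14.6·0.30 + 14.6·0.03 + 189.2·0.03 = 206.134.
ᾱ = 206.134 / 624.8 = 0.330.

0.330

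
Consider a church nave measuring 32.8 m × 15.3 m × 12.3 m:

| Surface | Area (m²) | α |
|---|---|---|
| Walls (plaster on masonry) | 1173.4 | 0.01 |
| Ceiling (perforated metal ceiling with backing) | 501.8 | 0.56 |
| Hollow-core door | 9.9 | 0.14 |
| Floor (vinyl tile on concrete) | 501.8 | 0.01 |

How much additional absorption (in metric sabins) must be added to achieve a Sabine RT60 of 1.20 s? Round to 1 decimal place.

Summing Sᵢαᵢ: 11.734 + 281.008 + 1.386 + 5.018 → A₁ = 299.146 sabins.
Target A₂ = 0.161·6172.632/1.20 = 828.161 sabins (V = 6172.632 m³).
ΔA = A₂ − A₁ = 828.161 − 299.146 = 529.0 sabins.

529.0 sabins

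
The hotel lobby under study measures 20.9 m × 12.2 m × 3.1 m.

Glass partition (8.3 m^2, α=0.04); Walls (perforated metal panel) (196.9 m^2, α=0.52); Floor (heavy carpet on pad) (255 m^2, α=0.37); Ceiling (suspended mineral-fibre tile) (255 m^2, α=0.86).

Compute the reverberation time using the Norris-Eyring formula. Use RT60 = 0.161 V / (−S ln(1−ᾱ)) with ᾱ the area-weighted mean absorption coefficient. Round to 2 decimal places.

Total surface area S = 8.3 + 196.9 + 255 + 255 = 715.2 m^2.
Σ(Sᵢαᵢ) = 8.3×0.04 + 196.9×0.52 + 255×0.37 + 255×0.86 = 416.370.
Mean coefficient ᾱ = A/S = 0.5822.
Eyring denominator: −S ln(1−ᾱ) = 624.193.
V = 20.9 × 12.2 × 3.1 = 790.438 m³.
RT60 = 0.161 × 790.438 / 624.193 = 0.20 s.

0.20 s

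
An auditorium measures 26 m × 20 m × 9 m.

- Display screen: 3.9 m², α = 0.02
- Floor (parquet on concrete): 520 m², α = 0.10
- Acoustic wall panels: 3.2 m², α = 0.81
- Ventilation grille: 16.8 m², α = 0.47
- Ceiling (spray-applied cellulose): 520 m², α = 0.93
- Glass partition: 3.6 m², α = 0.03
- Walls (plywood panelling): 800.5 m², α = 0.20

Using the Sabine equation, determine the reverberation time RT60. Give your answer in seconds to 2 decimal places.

1.07 seconds

Summing Sᵢαᵢ: 0.078 + 52.000 + 2.592 + 7.896 + 483.600 + 0.108 + 160.100 → A = 706.374 sabins.
V = 26·20·9 = 4680 m³.
Sabine: RT60 = 0.161 × 4680 / 706.374 = 1.07 s.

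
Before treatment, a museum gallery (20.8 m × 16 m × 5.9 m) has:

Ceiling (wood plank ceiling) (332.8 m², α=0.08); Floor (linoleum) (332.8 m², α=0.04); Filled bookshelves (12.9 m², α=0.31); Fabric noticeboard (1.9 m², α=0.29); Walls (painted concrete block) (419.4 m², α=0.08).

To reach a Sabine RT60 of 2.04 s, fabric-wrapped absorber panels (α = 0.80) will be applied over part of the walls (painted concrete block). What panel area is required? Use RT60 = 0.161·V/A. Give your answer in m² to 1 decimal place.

106.8

Equivalent absorption area: A₁ = 332.8·0.08 + 332.8·0.04 + 12.9·0.31 + 1.9·0.29 + 419.4·0.08 = 78.038 m².
V = 1963.52 m³. Target absorption A₂ = 0.161 × 1963.52 / 2.04 = 154.964 sabins.
ΔA needed = 154.964 − 78.038 = 76.926 sabins.
Net gain per m²: Δα = 0.80 − 0.08 = 0.72.
Panel area = 76.926 / 0.72 = 106.8 m².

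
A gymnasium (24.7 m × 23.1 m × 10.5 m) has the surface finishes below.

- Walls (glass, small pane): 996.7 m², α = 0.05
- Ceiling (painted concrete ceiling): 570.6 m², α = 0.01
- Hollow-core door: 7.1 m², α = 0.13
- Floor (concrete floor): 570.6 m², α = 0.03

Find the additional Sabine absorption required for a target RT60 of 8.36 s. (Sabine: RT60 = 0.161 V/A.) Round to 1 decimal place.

A₁ = Σ Sᵢαᵢ = 996.7·0.05 + 570.6·0.01 + 7.1·0.13 + 570.6·0.03 = 73.582 sabins.
V = 5990.985 m³. Required absorption A₂ = 0.161 × 5990.985 / 8.36 = 115.377 sabins.
ΔA = A₂ − A₁ = 115.377 − 73.582 = 41.8 sabins.

41.8 sabins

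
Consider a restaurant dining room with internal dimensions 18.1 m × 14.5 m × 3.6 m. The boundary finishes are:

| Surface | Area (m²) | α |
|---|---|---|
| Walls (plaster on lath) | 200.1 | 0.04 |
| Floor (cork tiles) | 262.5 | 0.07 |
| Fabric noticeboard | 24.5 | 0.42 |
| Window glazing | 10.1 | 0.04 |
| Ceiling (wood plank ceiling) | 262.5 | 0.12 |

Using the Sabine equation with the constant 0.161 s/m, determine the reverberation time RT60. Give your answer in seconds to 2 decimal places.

Equivalent absorption area: A = 200.1·0.04 + 262.5·0.07 + 24.5·0.42 + 10.1·0.04 + 262.5·0.12 = 68.573 m².
Room volume: 944.82 m³.
Sabine: RT60 = 0.161 × 944.82 / 68.573 = 2.22 s.

2.22 sec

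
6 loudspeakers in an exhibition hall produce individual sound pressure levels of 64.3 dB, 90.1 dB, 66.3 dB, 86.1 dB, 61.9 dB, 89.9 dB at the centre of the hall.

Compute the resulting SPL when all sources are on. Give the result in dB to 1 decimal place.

Σ 10^(Lᵢ/10) = 2.416e+09.
L_total = 10·log₁₀(2.416e+09) = 93.8 dB.

93.8 dB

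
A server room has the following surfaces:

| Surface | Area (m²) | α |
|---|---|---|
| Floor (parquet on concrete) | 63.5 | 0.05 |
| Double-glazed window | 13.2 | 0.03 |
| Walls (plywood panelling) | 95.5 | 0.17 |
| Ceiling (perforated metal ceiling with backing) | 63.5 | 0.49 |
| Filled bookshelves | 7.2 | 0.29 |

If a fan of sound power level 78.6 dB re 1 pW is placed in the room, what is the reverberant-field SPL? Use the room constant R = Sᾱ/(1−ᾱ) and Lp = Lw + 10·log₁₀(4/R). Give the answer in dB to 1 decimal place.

Σ(Sᵢαᵢ) = 63.5×0.05 + 13.2×0.03 + 95.5×0.17 + 63.5×0.49 + 7.2×0.29 = 53.009; total area S = 242.9 m².
ᾱ = 0.2182, so room constant R = A/(1−ᾱ) = 67.804 m².
Lp = Lw + 10 log₁₀(4/R) = 78.6 -12.29 = 66.3 dB.

66.3 dB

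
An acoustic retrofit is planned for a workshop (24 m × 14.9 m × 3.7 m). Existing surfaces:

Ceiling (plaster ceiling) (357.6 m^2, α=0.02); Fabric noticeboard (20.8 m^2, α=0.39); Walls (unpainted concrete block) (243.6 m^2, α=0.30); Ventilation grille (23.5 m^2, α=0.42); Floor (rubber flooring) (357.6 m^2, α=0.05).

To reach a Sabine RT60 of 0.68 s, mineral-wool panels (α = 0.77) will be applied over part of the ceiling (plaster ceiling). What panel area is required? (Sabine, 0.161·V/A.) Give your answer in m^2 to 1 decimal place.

262.9

Summing Sᵢαᵢ: 7.152 + 8.112 + 73.080 + 9.870 + 17.880 → A₁ = 116.094 sabins.
V = 1323.12 m³. Target absorption A₂ = 0.161 × 1323.12 / 0.68 = 313.268 sabins.
ΔA needed = 313.268 − 116.094 = 197.174 sabins.
Each m^2 of panel replacing the ceiling (plaster ceiling) adds (0.77 − 0.02) = 0.75 sabins.
Panel area = 197.174 / 0.75 = 262.9 m^2.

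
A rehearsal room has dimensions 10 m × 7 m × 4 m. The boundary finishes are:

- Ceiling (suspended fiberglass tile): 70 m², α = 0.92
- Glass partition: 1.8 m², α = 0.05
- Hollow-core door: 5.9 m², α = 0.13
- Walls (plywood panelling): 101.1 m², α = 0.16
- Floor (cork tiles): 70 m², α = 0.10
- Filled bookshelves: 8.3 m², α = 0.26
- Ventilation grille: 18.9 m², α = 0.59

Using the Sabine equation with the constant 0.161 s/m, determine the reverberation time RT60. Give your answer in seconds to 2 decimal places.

0.44 seconds

Summing Sᵢαᵢ: 64.400 + 0.090 + 0.767 + 16.176 + 7.000 + 2.158 + 11.151 → A = 101.742 sabins.
V = 10·7·4 = 280 m³.
RT60 = 0.161 · V / A = 0.161 × 280 / 101.742 = 0.44 s.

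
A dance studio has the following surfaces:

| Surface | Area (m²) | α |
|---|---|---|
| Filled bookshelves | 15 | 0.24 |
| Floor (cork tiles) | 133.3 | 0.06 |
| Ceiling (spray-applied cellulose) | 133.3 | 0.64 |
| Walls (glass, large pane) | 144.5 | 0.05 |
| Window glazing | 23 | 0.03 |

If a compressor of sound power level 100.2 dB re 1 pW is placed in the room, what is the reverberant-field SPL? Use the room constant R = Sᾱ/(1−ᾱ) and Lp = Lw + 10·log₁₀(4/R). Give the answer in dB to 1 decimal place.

84.9 dB

Σ(Sᵢαᵢ) = 15×0.24 + 133.3×0.06 + 133.3×0.64 + 144.5×0.05 + 23×0.03 = 104.825; total area S = 449.1 m².
ᾱ = 104.825/449.1 = 0.2334; R = Sᾱ/(1−ᾱ) = 104.825/(1−0.2334) = 136.740 m².
Lp = Lw + 10 log₁₀(4/R) = 100.2 -15.34 = 84.9 dB.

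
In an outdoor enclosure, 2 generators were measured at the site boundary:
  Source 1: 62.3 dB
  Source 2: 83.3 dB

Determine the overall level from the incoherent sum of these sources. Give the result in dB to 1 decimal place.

Converting to relative power and adding: 10^(62.3/10) + 10^(83.3/10) = 2.155e+08.
L_total = 10·log₁₀(2.155e+08) = 83.3 dB.

83.3 dB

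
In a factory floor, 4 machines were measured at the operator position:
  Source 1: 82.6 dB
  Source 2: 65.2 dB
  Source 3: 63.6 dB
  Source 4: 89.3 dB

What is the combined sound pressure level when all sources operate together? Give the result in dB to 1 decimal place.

Sum in the linear (power) domain: Σ 10^(Lᵢ/10) = 10^(82.6/10) + 10^(65.2/10) + 10^(63.6/10) + 10^(89.3/10) = 1.039e+09.
Combined level = 10 log₁₀(1.039e+09) = 90.2 dB.

90.2 dB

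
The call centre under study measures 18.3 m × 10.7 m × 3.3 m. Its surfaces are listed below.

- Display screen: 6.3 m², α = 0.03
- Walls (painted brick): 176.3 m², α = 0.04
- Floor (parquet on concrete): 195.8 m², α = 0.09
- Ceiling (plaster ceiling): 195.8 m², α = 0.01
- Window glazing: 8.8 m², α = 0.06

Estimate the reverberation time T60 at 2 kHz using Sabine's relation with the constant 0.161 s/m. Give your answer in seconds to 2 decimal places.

A = Σ Sᵢαᵢ = 6.3·0.03 + 176.3·0.04 + 195.8·0.09 + 195.8·0.01 + 8.8·0.06 = 27.349 sabins.
Volume V = 18.3 × 10.7 × 3.3 = 646.173 m³.
T = 0.161 V/A = 0.161·646.173/27.349 = 3.80 s.

3.80 s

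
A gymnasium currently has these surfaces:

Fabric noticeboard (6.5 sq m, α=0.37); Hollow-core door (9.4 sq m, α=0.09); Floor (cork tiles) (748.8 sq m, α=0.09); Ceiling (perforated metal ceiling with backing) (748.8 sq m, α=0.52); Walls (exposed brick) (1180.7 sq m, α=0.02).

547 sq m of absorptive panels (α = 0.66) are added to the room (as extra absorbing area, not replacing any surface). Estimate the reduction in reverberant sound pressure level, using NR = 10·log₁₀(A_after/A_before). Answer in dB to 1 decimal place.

Summing Sᵢαᵢ: 2.405 + 0.846 + 67.392 + 389.376 + 23.614 → A_before = 483.633 sabins.
Added absorption = 547 × 0.66 = 361.020 sabins.
New total A_after = 844.653 sabins.
NR = 10·log₁₀(844.653/483.633) = 2.4 dB.

2.4 dB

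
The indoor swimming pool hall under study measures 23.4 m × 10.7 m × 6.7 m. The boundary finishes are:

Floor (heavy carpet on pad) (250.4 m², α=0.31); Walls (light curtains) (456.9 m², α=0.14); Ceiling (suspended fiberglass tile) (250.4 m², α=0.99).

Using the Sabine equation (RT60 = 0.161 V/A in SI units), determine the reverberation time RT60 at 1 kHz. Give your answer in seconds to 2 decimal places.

Total absorption A = 250.4·0.31 + 456.9·0.14 + 250.4·0.99
  = 77.624 + 63.966 + 247.896 = 389.486 m² sabins.
V = 23.4·10.7·6.7 = 1677.546 m³.
Sabine: RT60 = 0.161 × 1677.546 / 389.486 = 0.69 s.

0.69 seconds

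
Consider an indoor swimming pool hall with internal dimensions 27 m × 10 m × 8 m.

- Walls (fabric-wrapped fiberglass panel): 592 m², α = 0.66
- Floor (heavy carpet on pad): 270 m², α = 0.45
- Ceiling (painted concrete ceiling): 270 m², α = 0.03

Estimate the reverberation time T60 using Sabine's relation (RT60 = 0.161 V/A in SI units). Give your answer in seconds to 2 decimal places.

0.67 s

Summing Sᵢαᵢ: 390.720 + 121.500 + 8.100 → A = 520.320 sabins.
Room volume: 2160 m³.
RT60 = 0.161 · V / A = 0.161 × 2160 / 520.320 = 0.67 s.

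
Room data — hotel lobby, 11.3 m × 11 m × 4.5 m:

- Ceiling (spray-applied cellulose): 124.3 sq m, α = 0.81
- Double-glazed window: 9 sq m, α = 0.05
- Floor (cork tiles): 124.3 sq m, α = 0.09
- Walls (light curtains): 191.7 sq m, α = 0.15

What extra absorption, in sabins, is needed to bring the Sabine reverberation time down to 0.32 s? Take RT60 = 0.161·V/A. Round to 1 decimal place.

Equivalent absorption area: A₁ = 124.3·0.81 + 9·0.05 + 124.3·0.09 + 191.7·0.15 = 141.075 sq m.
Target A₂ = 0.161·559.35/0.32 = 281.423 sabins (V = 559.35 m³).
ΔA = A₂ − A₁ = 281.423 − 141.075 = 140.3 sabins.

140.3 sabins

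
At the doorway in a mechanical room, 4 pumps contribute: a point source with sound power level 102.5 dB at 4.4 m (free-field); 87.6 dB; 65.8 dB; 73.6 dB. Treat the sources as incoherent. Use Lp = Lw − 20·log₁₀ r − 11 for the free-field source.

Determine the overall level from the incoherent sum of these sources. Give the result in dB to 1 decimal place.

88.3 dB

Source at 4.4 m: Lp = 102.5 − 20·log₁₀(4.4) − 11 = 78.6 dB.
Σ 10^(Lᵢ/10) = 6.746e+08.
Combined level = 10 log₁₀(6.746e+08) = 88.3 dB.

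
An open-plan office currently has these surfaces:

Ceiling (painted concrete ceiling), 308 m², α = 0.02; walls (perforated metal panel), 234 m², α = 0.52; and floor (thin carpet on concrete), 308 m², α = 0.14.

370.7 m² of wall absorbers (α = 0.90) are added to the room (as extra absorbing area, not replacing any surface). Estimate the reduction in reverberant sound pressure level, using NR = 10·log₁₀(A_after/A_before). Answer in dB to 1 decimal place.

A_before = Σ Sᵢαᵢ = 308×0.02 + 234×0.52 + 308×0.14 = 170.960 sabins.
Treatment contributes 370.7·0.90 = 333.630 sabins.
New total A_after = 504.590 sabins.
NR = 10·log₁₀(504.590/170.960) = 4.7 dB.

4.7 dB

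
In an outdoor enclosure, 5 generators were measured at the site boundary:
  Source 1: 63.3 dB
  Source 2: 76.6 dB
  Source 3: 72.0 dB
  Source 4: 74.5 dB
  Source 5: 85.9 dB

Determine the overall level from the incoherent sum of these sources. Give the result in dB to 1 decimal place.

Sum in the linear (power) domain: Σ 10^(Lᵢ/10) = 10^(63.3/10) + 10^(76.6/10) + 10^(72.0/10) + 10^(74.5/10) + 10^(85.9/10) = 4.809e+08.
L_total = 10·log₁₀(4.809e+08) = 86.8 dB.

86.8 dB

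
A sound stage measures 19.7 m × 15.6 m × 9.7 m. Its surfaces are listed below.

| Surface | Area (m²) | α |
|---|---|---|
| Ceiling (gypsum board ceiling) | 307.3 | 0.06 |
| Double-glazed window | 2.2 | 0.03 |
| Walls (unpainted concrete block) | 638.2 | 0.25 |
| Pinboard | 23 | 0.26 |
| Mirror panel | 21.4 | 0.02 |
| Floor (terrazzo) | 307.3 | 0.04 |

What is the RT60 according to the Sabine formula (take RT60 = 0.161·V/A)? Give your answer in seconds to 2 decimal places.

Summing Sᵢαᵢ: 18.438 + 0.066 + 159.550 + 5.980 + 0.428 + 12.292 → A = 196.754 sabins.
Volume V = 19.7 × 15.6 × 9.7 = 2981.004 m³.
Sabine: RT60 = 0.161 × 2981.004 / 196.754 = 2.44 s.

2.44 seconds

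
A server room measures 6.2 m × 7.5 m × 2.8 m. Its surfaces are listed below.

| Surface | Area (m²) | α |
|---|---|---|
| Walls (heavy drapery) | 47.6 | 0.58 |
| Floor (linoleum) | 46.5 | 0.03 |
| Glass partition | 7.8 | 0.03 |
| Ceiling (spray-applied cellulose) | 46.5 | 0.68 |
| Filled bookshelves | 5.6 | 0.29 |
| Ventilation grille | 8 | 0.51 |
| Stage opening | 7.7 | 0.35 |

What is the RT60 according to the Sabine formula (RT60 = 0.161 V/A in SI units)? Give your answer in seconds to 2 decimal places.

0.30 sec

Equivalent absorption area: A = 47.6*0.58 + 46.5*0.03 + 7.8*0.03 + 46.5*0.68 + 5.6*0.29 + 8*0.51 + 7.7*0.35 = 69.256 m².
Volume V = 6.2 × 7.5 × 2.8 = 130.2 m³.
RT60 = 0.161 · V / A = 0.161 × 130.2 / 69.256 = 0.30 s.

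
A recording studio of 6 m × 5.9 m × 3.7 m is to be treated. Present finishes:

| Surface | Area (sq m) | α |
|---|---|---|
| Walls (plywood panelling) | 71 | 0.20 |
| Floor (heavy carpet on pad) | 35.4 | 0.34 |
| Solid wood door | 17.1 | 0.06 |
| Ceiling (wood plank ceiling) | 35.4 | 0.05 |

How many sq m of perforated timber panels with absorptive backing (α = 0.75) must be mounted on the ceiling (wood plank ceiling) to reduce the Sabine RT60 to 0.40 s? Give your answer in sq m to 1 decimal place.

Equivalent absorption area: A₁ = 71*0.20 + 35.4*0.34 + 17.1*0.06 + 35.4*0.05 = 29.032 sq m.
V = 130.98 m³. Target absorption A₂ = 0.161 × 130.98 / 0.40 = 52.719 sabins.
ΔA needed = 52.719 − 29.032 = 23.687 sabins.
Net gain per sq m: Δα = 0.75 − 0.05 = 0.70.
Area = ΔA/Δα = 23.687/0.70 = 33.8 sq m.

33.8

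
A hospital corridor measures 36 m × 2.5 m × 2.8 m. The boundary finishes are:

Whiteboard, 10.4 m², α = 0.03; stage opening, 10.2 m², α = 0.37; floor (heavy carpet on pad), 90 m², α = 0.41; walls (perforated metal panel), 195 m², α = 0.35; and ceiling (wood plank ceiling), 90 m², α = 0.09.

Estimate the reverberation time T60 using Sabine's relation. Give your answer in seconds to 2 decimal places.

Total absorption A = 10.4·0.03 + 10.2·0.37 + 90·0.41 + 195·0.35 + 90·0.09
  = 0.312 + 3.774 + 36.900 + 68.250 + 8.100 = 117.336 m² sabins.
Volume V = 36 × 2.5 × 2.8 = 252 m³.
Sabine: RT60 = 0.161 × 252 / 117.336 = 0.35 s.

0.35 s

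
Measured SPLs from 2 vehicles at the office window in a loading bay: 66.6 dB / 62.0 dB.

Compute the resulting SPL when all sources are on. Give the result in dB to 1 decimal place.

Sum in the linear (power) domain: Σ 10^(Lᵢ/10) = 10^(66.6/10) + 10^(62.0/10) = 6.156e+06.
L_total = 10·log₁₀(6.156e+06) = 67.9 dB.

67.9 dB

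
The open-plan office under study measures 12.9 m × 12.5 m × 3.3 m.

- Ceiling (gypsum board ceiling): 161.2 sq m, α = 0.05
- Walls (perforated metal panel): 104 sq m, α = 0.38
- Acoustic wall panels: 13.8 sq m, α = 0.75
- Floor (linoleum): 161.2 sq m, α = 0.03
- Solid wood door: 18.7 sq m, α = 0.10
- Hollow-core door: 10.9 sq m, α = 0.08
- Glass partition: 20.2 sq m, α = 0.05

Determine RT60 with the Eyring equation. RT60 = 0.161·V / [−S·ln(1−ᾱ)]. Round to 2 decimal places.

1.20 s

Total surface area S = 161.2 + 104 + 13.8 + 161.2 + 18.7 + 10.9 + 20.2 = 490.0 sq m.
Absorption A = 161.2×0.05 + 104×0.38 + 13.8×0.75 + 161.2×0.03 + 18.7×0.10 + 10.9×0.08 + 20.2×0.05 = 66.518 sabins.
Mean coefficient ᾱ = A/S = 0.1358.
Eyring denominator: −S ln(1−ᾱ) = 71.516.
V = 12.9 × 12.5 × 3.3 = 532.125 m³.
RT60 = 0.161 × 532.125 / 71.516 = 1.20 s.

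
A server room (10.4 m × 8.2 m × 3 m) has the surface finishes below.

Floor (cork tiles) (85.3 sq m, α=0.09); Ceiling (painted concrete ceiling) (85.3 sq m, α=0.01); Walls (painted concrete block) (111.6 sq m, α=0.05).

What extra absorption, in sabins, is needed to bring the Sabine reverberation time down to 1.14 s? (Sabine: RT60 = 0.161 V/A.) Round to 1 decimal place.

Equivalent absorption area: A₁ = 85.3·0.09 + 85.3·0.01 + 111.6·0.05 = 14.110 sq m.
V = 255.84 m³. Required absorption A₂ = 0.161 × 255.84 / 1.14 = 36.132 sabins.
ΔA = A₂ − A₁ = 36.132 − 14.110 = 22.0 sabins.

22.0 sabins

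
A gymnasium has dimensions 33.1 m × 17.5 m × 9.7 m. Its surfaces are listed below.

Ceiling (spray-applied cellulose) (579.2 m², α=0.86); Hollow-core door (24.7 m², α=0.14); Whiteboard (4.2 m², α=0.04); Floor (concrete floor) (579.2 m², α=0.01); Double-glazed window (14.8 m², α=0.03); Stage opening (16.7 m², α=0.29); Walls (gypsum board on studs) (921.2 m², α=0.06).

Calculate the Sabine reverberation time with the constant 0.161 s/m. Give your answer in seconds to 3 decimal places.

1.592 seconds

Summing Sᵢαᵢ: 498.112 + 3.458 + 0.168 + 5.792 + 0.444 + 4.843 + 55.272 → A = 568.089 sabins.
Room volume: 5618.725 m³.
T = 0.161 V/A = 0.161·5618.725/568.089 = 1.592 s.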